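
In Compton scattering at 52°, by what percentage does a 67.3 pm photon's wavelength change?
1.3856%

Calculate the Compton shift:
Δλ = λ_C(1 - cos(52°))
Δλ = 2.4263 × (1 - cos(52°))
Δλ = 2.4263 × 0.3843
Δλ = 0.9325 pm

Percentage change:
(Δλ/λ₀) × 100 = (0.9325/67.3) × 100
= 1.3856%

(Intermediate values are shown rounded; full precision is carried through to the final answer.)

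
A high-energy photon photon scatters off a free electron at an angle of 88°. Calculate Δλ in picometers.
2.3416 pm

Using the Compton scattering formula:
Δλ = λ_C(1 - cos θ)

where λ_C = h/(m_e·c) ≈ 2.4263 pm is the Compton wavelength of an electron.

For θ = 88°:
cos(88°) = 0.0349
1 - cos(88°) = 0.9651

Δλ = 2.4263 × 0.9651
Δλ = 2.3416 pm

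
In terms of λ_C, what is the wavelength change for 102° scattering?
1.2079 λ_C

The Compton shift formula is:
Δλ = λ_C(1 - cos θ)

Dividing both sides by λ_C:
Δλ/λ_C = 1 - cos θ

For θ = 102°:
Δλ/λ_C = 1 - cos(102°)
Δλ/λ_C = 1 - -0.2079
Δλ/λ_C = 1.2079

This means the shift is 1.2079 × λ_C = 2.9308 pm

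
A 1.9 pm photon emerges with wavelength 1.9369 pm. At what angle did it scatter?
10.01°

First find the wavelength shift:
Δλ = λ' - λ = 1.9369 - 1.9 = 0.0369 pm

Using Δλ = λ_C(1 - cos θ), with λ_C = h/(m_e·c) ≈ 2.42631024 pm:
cos θ = 1 - Δλ/λ_C
cos θ = 1 - 0.0369/2.42631024
cos θ = 0.984792

θ = arccos(0.984792)
θ = 10.01°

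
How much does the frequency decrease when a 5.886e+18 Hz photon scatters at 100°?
3.117e+17 Hz (decrease)

Convert frequency to wavelength (c = 299792458 m/s):
λ₀ = c/f₀ = 299792458/5.886e+18 = 5.0933139e-11 m = 50.9331 pm

Calculate Compton shift:
Δλ = λ_C(1 - cos(100°)) = 2.8476 pm

Final wavelength:
λ' = λ₀ + Δλ = 50.9331 + 2.8476 = 53.7808 pm

Final frequency:
f' = c/λ' = 299792458/5.3780774e-11 = 5.5743426e+18 Hz

Frequency shift (decrease):
Δf = f₀ - f' = 5.886e+18 - 5.5743426e+18 = 3.117e+17 Hz

(Intermediate values are shown rounded; full precision is carried through to the final answer.)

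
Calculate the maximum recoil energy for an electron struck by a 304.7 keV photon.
165.7304 keV

Maximum energy transfer occurs at θ = 180° (backscattering).

Initial photon: E₀ = 304.7 keV → λ₀ = 4.0691 pm

Maximum Compton shift (at 180°):
Δλ_max = 2λ_C = 2 × 2.4263 = 4.8526 pm

Final wavelength:
λ' = 4.0691 + 4.8526 = 8.9217 pm

Minimum photon energy (maximum energy to electron):
E'_min = hc/λ' = 138.9696 keV

Maximum electron kinetic energy:
K_max = E₀ - E'_min = 304.7000 - 138.9696 = 165.7304 keV

(Intermediate values are shown rounded; full precision is carried through to the final answer.)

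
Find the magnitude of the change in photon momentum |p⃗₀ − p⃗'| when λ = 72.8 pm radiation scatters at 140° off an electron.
1.6631e-23 kg·m/s

Photon momentum magnitude is p = h/λ.

Initial momentum:
p₀ = h/λ = 6.6261e-34/7.2800e-11 = 9.1017e-24 kg·m/s

After scattering:
λ' = λ + Δλ = 72.8 + 4.2850 = 77.0850 pm
p' = h/λ' = 6.6261e-34/7.7085e-11 = 8.5958e-24 kg·m/s

Momentum is a vector; the scattered photon's direction makes angle θ = 140° with the incident direction. The magnitude of the vector change Δp⃗ = p⃗₀ − p⃗' is found from the law of cosines:
|Δp⃗|² = p₀² + p'² − 2p₀p'cos θ
|Δp⃗|² = (9.1017e-24)² + (8.5958e-24)² − 2·9.1017e-24·8.5958e-24·cos(140°)
|Δp⃗| = 1.6631e-23 kg·m/s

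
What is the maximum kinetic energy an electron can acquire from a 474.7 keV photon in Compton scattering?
308.6007 keV

Maximum energy transfer occurs at θ = 180° (backscattering).

Initial photon: E₀ = 474.7 keV → λ₀ = 2.6118 pm

Maximum Compton shift (at 180°):
Δλ_max = 2λ_C = 2 × 2.4263 = 4.8526 pm

Final wavelength:
λ' = 2.6118 + 4.8526 = 7.4645 pm

Minimum photon energy (maximum energy to electron):
E'_min = hc/λ' = 166.0993 keV

Maximum electron kinetic energy:
K_max = E₀ - E'_min = 474.7000 - 166.0993 = 308.6007 keV

(Intermediate values are shown rounded; full precision is carried through to the final answer.)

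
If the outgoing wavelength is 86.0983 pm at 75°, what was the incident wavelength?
84.3000 pm

From λ' = λ + Δλ, we have λ = λ' - Δλ

First calculate the Compton shift:
Δλ = λ_C(1 - cos θ)
Δλ = 2.4263 × (1 - cos(75°))
Δλ = 2.4263 × 0.7412
Δλ = 1.7983 pm

Initial wavelength:
λ = λ' - Δλ
λ = 86.0983 - 1.7983
λ = 84.3000 pm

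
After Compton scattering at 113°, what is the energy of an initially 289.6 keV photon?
161.9530 keV

First convert energy to wavelength:
λ = hc/E, with hc ≈ 1239.842 keV·pm (i.e. 1239.842 eV·nm)

For E = 289.6 keV = 289600 eV:
λ = 1239.842 keV·pm / 289.6 keV
λ = 4.2812 pm

Calculate the Compton shift:
Δλ = λ_C(1 - cos(113°)) = 2.4263 × 1.3907
Δλ = 3.3743 pm

Final wavelength:
λ' = 4.2812 + 3.3743 = 7.6556 pm

Final energy:
E' = hc/λ' = 1239.842 / 7.6556 = 161.9530 keV

(Intermediate values are shown rounded; full precision is carried through to the final answer.)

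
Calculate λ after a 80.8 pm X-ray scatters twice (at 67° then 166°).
87.0588 pm

Apply Compton shift twice:

First scattering at θ₁ = 67°:
Δλ₁ = λ_C(1 - cos(67°))
Δλ₁ = 2.4263 × 0.6093
Δλ₁ = 1.4783 pm

After first scattering:
λ₁ = 80.8 + 1.4783 = 82.2783 pm

Second scattering at θ₂ = 166°:
Δλ₂ = λ_C(1 - cos(166°))
Δλ₂ = 2.4263 × 1.9703
Δλ₂ = 4.7805 pm

Final wavelength:
λ₂ = 82.2783 + 4.7805 = 87.0588 pm

Total shift: Δλ_total = 1.4783 + 4.7805 = 6.2588 pm

(Intermediate values are shown rounded; full precision is carried through to the final answer.)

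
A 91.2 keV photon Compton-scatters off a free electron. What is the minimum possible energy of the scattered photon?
67.2097 keV (at θ = 180°)

The scattered photon has minimum energy when its wavelength is maximum, i.e., when the Compton shift Δλ = λ_C(1 − cos θ) is maximum. This occurs at θ = 180° (backscattering), giving Δλ_max = 2λ_C = 4.8526 pm.

Initial wavelength: λ₀ = hc/E₀ = 13.5948 pm
Maximum final wavelength: λ'_max = λ₀ + 2λ_C = 13.5948 + 4.8526 = 18.4474 pm
Minimum final energy: E'_min = hc/λ'_max = 67.2097 keV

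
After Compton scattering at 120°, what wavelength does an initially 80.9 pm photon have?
84.5395 pm

Using the Compton formula: λ' = λ + λ_C(1 − cos θ)

For θ = 120°, cos θ = -1/2 (exact) = -0.5000, so:
1 − cos 120° = 1 − (-1/2) = 1.5000

Δλ = λ_C × 1.5000 = 2.4263 × 1.5000 = 3.6395 pm

λ' = 80.9 + 3.6395 = 84.5395 pm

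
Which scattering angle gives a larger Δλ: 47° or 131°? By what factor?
131° produces the larger shift by a factor of 5.208

Calculate both shifts using Δλ = λ_C(1 - cos θ):

For θ₁ = 47°:
Δλ₁ = 2.4263 × (1 - cos(47°))
Δλ₁ = 2.4263 × 0.3180
Δλ₁ = 0.7716 pm

For θ₂ = 131°:
Δλ₂ = 2.4263 × (1 - cos(131°))
Δλ₂ = 2.4263 × 1.6561
Δλ₂ = 4.0181 pm

The 131° angle produces the larger shift.
Ratio: 4.0181/0.7716 = 5.208

(Intermediate values are shown rounded; full precision is carried through to the final answer.)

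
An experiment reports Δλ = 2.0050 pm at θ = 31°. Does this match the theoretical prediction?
No, inconsistent

Calculate the expected shift for θ = 31°:

Δλ_expected = λ_C(1 - cos(31°))
Δλ_expected = 2.4263 × (1 - cos(31°))
Δλ_expected = 2.4263 × 0.1428
Δλ_expected = 0.3466 pm

Given shift: 2.0050 pm
Expected shift: 0.3466 pm
Difference: 1.6584 pm

The values do not match. The given shift corresponds to θ ≈ 80.0°, not 31°.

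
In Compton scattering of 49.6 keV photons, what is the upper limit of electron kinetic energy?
8.0635 keV

Maximum energy transfer occurs at θ = 180° (backscattering).

Initial photon: E₀ = 49.6 keV → λ₀ = 24.9968 pm

Maximum Compton shift (at 180°):
Δλ_max = 2λ_C = 2 × 2.4263 = 4.8526 pm

Final wavelength:
λ' = 24.9968 + 4.8526 = 29.8494 pm

Minimum photon energy (maximum energy to electron):
E'_min = hc/λ' = 41.5365 keV

Maximum electron kinetic energy:
K_max = E₀ - E'_min = 49.6000 - 41.5365 = 8.0635 keV

(Intermediate values are shown rounded; full precision is carried through to the final answer.)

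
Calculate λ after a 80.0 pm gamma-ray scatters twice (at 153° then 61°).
85.8382 pm

Apply Compton shift twice:

First scattering at θ₁ = 153°:
Δλ₁ = λ_C(1 - cos(153°))
Δλ₁ = 2.4263 × 1.8910
Δλ₁ = 4.5882 pm

After first scattering:
λ₁ = 80.0 + 4.5882 = 84.5882 pm

Second scattering at θ₂ = 61°:
Δλ₂ = λ_C(1 - cos(61°))
Δλ₂ = 2.4263 × 0.5152
Δλ₂ = 1.2500 pm

Final wavelength:
λ₂ = 84.5882 + 1.2500 = 85.8382 pm

Total shift: Δλ_total = 4.5882 + 1.2500 = 5.8382 pm

(Intermediate values are shown rounded; full precision is carried through to the final answer.)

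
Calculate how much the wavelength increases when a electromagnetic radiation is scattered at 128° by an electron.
3.9201 pm

Using the Compton scattering formula:
Δλ = λ_C(1 - cos θ)

where λ_C = h/(m_e·c) ≈ 2.4263 pm is the Compton wavelength of an electron.

For θ = 128°:
cos(128°) = -0.6157
1 - cos(128°) = 1.6157

Δλ = 2.4263 × 1.6157
Δλ = 3.9201 pm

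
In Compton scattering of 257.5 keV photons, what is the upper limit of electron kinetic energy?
129.2521 keV

Maximum energy transfer occurs at θ = 180° (backscattering).

Initial photon: E₀ = 257.5 keV → λ₀ = 4.8149 pm

Maximum Compton shift (at 180°):
Δλ_max = 2λ_C = 2 × 2.4263 = 4.8526 pm

Final wavelength:
λ' = 4.8149 + 4.8526 = 9.6675 pm

Minimum photon energy (maximum energy to electron):
E'_min = hc/λ' = 128.2479 keV

Maximum electron kinetic energy:
K_max = E₀ - E'_min = 257.5000 - 128.2479 = 129.2521 keV

(Intermediate values are shown rounded; full precision is carried through to the final answer.)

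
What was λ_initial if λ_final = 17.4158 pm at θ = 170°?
12.6000 pm

From λ' = λ + Δλ, we have λ = λ' - Δλ

First calculate the Compton shift:
Δλ = λ_C(1 - cos θ)
Δλ = 2.4263 × (1 - cos(170°))
Δλ = 2.4263 × 1.9848
Δλ = 4.8158 pm

Initial wavelength:
λ = λ' - Δλ
λ = 17.4158 - 4.8158
λ = 12.6000 pm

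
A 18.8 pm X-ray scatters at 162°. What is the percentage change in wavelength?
25.1802%

Calculate the Compton shift:
Δλ = λ_C(1 - cos(162°))
Δλ = 2.4263 × (1 - cos(162°))
Δλ = 2.4263 × 1.9511
Δλ = 4.7339 pm

Percentage change:
(Δλ/λ₀) × 100 = (4.7339/18.8) × 100
= 25.1802%

(Intermediate values are shown rounded; full precision is carried through to the final answer.)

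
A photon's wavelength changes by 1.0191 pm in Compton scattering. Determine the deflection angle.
54.55°

From the Compton formula Δλ = λ_C(1 - cos θ), we can solve for θ:

cos θ = 1 - Δλ/λ_C

Given:
- Δλ = 1.0191 pm
- λ_C = h/(m_e·c) ≈ 2.42631024 pm

cos θ = 1 - 1.0191/2.42631024
cos θ = 1 - 0.420020
cos θ = 0.579980

θ = arccos(0.579980)
θ = 54.55°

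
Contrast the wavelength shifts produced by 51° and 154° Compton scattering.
154° produces the larger shift by a factor of 5.122

Calculate both shifts using Δλ = λ_C(1 - cos θ):

For θ₁ = 51°:
Δλ₁ = 2.4263 × (1 - cos(51°))
Δλ₁ = 2.4263 × 0.3707
Δλ₁ = 0.8994 pm

For θ₂ = 154°:
Δλ₂ = 2.4263 × (1 - cos(154°))
Δλ₂ = 2.4263 × 1.8988
Δλ₂ = 4.6071 pm

The 154° angle produces the larger shift.
Ratio: 4.6071/0.8994 = 5.122

(Intermediate values are shown rounded; full precision is carried through to the final answer.)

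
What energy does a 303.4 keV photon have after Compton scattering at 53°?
245.3863 keV

First convert energy to wavelength:
λ = hc/E, with hc ≈ 1239.842 keV·pm (i.e. 1239.842 eV·nm)

For E = 303.4 keV = 303400 eV:
λ = 1239.842 keV·pm / 303.4 keV
λ = 4.0865 pm

Calculate the Compton shift:
Δλ = λ_C(1 - cos(53°)) = 2.4263 × 0.3982
Δλ = 0.9661 pm

Final wavelength:
λ' = 4.0865 + 0.9661 = 5.0526 pm

Final energy:
E' = hc/λ' = 1239.842 / 5.0526 = 245.3863 keV

(Intermediate values are shown rounded; full precision is carried through to the final answer.)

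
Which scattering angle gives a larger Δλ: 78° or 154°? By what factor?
154° produces the larger shift by a factor of 2.397

Calculate both shifts using Δλ = λ_C(1 - cos θ):

For θ₁ = 78°:
Δλ₁ = 2.4263 × (1 - cos(78°))
Δλ₁ = 2.4263 × 0.7921
Δλ₁ = 1.9219 pm

For θ₂ = 154°:
Δλ₂ = 2.4263 × (1 - cos(154°))
Δλ₂ = 2.4263 × 1.8988
Δλ₂ = 4.6071 pm

The 154° angle produces the larger shift.
Ratio: 4.6071/1.9219 = 2.397

(Intermediate values are shown rounded; full precision is carried through to the final answer.)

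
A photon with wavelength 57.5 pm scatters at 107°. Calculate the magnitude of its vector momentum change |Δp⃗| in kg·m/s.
1.8051e-23 kg·m/s

Photon momentum magnitude is p = h/λ.

Initial momentum:
p₀ = h/λ = 6.6261e-34/5.7500e-11 = 1.1524e-23 kg·m/s

After scattering:
λ' = λ + Δλ = 57.5 + 3.1357 = 60.6357 pm
p' = h/λ' = 6.6261e-34/6.0636e-11 = 1.0928e-23 kg·m/s

Momentum is a vector; the scattered photon's direction makes angle θ = 107° with the incident direction. The magnitude of the vector change Δp⃗ = p⃗₀ − p⃗' is found from the law of cosines:
|Δp⃗|² = p₀² + p'² − 2p₀p'cos θ
|Δp⃗|² = (1.1524e-23)² + (1.0928e-23)² − 2·1.1524e-23·1.0928e-23·cos(107°)
|Δp⃗| = 1.8051e-23 kg·m/s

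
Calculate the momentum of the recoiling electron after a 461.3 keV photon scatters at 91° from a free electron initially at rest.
2.7999e-22 kg·m/s

The electron is initially at rest, so by conservation of momentum:
p⃗_e = p⃗₀ − p⃗'  (incident photon momentum minus scattered photon momentum)

Photon momentum magnitudes (p = h/λ = E/c):
λ₀ = hc/E₀ = 2.6877 pm → p₀ = h/λ₀ = 2.4653e-22 kg·m/s
Δλ = λ_C(1 − cos 91°) = 2.4687 pm
λ' = 5.1564 pm → p' = h/λ' = 1.2850e-22 kg·m/s

The scattered photon makes angle θ = 91° with the incident direction, so by the law of cosines:
|p⃗_e|² = p₀² + p'² − 2p₀p'cos θ
|p⃗_e|² = (2.4653e-22)² + (1.2850e-22)² − 2·2.4653e-22·1.2850e-22·cos(91°)
|p⃗_e| = 2.7999e-22 kg·m/s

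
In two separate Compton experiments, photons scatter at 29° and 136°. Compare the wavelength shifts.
136° produces the larger shift by a factor of 13.713

Calculate both shifts using Δλ = λ_C(1 - cos θ):

For θ₁ = 29°:
Δλ₁ = 2.4263 × (1 - cos(29°))
Δλ₁ = 2.4263 × 0.1254
Δλ₁ = 0.3042 pm

For θ₂ = 136°:
Δλ₂ = 2.4263 × (1 - cos(136°))
Δλ₂ = 2.4263 × 1.7193
Δλ₂ = 4.1717 pm

The 136° angle produces the larger shift.
Ratio: 4.1717/0.3042 = 13.713

(Intermediate values are shown rounded; full precision is carried through to the final answer.)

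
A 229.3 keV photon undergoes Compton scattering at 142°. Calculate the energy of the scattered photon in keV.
127.2241 keV

First convert energy to wavelength:
λ = hc/E, with hc ≈ 1239.842 keV·pm (i.e. 1239.842 eV·nm)

For E = 229.3 keV = 229300 eV:
λ = 1239.842 keV·pm / 229.3 keV
λ = 5.4071 pm

Calculate the Compton shift:
Δλ = λ_C(1 - cos(142°)) = 2.4263 × 1.7880
Δλ = 4.3383 pm

Final wavelength:
λ' = 5.4071 + 4.3383 = 9.7453 pm

Final energy:
E' = hc/λ' = 1239.842 / 9.7453 = 127.2241 keV

(Intermediate values are shown rounded; full precision is carried through to the final answer.)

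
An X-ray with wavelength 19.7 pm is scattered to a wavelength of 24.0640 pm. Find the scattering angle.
143.00°

First find the wavelength shift:
Δλ = λ' - λ = 24.0640 - 19.7 = 4.3640 pm

Using Δλ = λ_C(1 - cos θ), with λ_C = h/(m_e·c) ≈ 2.42631024 pm:
cos θ = 1 - Δλ/λ_C
cos θ = 1 - 4.3640/2.42631024
cos θ = -0.798616

θ = arccos(-0.798616)
θ = 143.00°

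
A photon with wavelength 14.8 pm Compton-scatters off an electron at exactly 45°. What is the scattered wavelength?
15.5106 pm

Using the Compton formula: λ' = λ + λ_C(1 − cos θ)

For θ = 45°, cos θ = √2/2 (exact) ≈ 0.7071, so:
1 − cos 45° = 1 − (√2/2) ≈ 0.2929

Δλ = λ_C × 0.2929 = 2.4263 × 0.2929 = 0.7106 pm

λ' = 14.8 + 0.7106 = 15.5106 pm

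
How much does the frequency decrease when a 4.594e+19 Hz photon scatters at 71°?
9.210e+18 Hz (decrease)

Convert frequency to wavelength (c = 299792458 m/s):
λ₀ = c/f₀ = 299792458/4.594e+19 = 6.5257392e-12 m = 6.5257 pm

Calculate Compton shift:
Δλ = λ_C(1 - cos(71°)) = 1.6364 pm

Final wavelength:
λ' = λ₀ + Δλ = 6.5257 + 1.6364 = 8.1621 pm

Final frequency:
f' = c/λ' = 299792458/8.1621201e-12 = 3.6729729e+19 Hz

Frequency shift (decrease):
Δf = f₀ - f' = 4.594e+19 - 3.6729729e+19 = 9.210e+18 Hz

(Intermediate values are shown rounded; full precision is carried through to the final answer.)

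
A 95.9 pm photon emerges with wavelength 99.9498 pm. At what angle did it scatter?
132.00°

First find the wavelength shift:
Δλ = λ' - λ = 99.9498 - 95.9 = 4.0498 pm

Using Δλ = λ_C(1 - cos θ), with λ_C = h/(m_e·c) ≈ 2.42631024 pm:
cos θ = 1 - Δλ/λ_C
cos θ = 1 - 4.0498/2.42631024
cos θ = -0.669119

θ = arccos(-0.669119)
θ = 132.00°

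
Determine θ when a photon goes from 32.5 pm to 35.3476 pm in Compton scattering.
100.00°

First find the wavelength shift:
Δλ = λ' - λ = 35.3476 - 32.5 = 2.8476 pm

Using Δλ = λ_C(1 - cos θ), with λ_C = h/(m_e·c) ≈ 2.42631024 pm:
cos θ = 1 - Δλ/λ_C
cos θ = 1 - 2.8476/2.42631024
cos θ = -0.173634

θ = arccos(-0.173634)
θ = 100.00°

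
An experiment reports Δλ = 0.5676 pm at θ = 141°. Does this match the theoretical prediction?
No, inconsistent

Calculate the expected shift for θ = 141°:

Δλ_expected = λ_C(1 - cos(141°))
Δλ_expected = 2.4263 × (1 - cos(141°))
Δλ_expected = 2.4263 × 1.7771
Δλ_expected = 4.3119 pm

Given shift: 0.5676 pm
Expected shift: 4.3119 pm
Difference: 3.7443 pm

The values do not match. The given shift corresponds to θ ≈ 40.0°, not 141°.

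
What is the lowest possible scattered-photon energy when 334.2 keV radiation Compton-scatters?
144.7991 keV (at θ = 180°)

The scattered photon has minimum energy when its wavelength is maximum, i.e., when the Compton shift Δλ = λ_C(1 − cos θ) is maximum. This occurs at θ = 180° (backscattering), giving Δλ_max = 2λ_C = 4.8526 pm.

Initial wavelength: λ₀ = hc/E₀ = 3.7099 pm
Maximum final wavelength: λ'_max = λ₀ + 2λ_C = 3.7099 + 4.8526 = 8.5625 pm
Minimum final energy: E'_min = hc/λ'_max = 144.7991 keV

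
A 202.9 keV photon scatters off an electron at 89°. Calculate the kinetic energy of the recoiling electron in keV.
56.9430 keV

By energy conservation: K_e = E_initial - E_final

First find the scattered photon energy:
Initial wavelength: λ = hc/E = 6.1106 pm
Compton shift: Δλ = λ_C(1 - cos(89°)) = 2.3840 pm
Final wavelength: λ' = 6.1106 + 2.3840 = 8.4946 pm
Final photon energy: E' = hc/λ' = 145.9570 keV

Electron kinetic energy:
K_e = E - E' = 202.9000 - 145.9570 = 56.9430 keV

(Intermediate values are shown rounded; full precision is carried through to the final answer.)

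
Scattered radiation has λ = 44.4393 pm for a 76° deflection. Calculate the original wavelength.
42.6000 pm

From λ' = λ + Δλ, we have λ = λ' - Δλ

First calculate the Compton shift:
Δλ = λ_C(1 - cos θ)
Δλ = 2.4263 × (1 - cos(76°))
Δλ = 2.4263 × 0.7581
Δλ = 1.8393 pm

Initial wavelength:
λ = λ' - Δλ
λ = 44.4393 - 1.8393
λ = 42.6000 pm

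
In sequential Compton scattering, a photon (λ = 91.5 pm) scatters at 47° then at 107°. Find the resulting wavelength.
95.4073 pm

Apply Compton shift twice:

First scattering at θ₁ = 47°:
Δλ₁ = λ_C(1 - cos(47°))
Δλ₁ = 2.4263 × 0.3180
Δλ₁ = 0.7716 pm

After first scattering:
λ₁ = 91.5 + 0.7716 = 92.2716 pm

Second scattering at θ₂ = 107°:
Δλ₂ = λ_C(1 - cos(107°))
Δλ₂ = 2.4263 × 1.2924
Δλ₂ = 3.1357 pm

Final wavelength:
λ₂ = 92.2716 + 3.1357 = 95.4073 pm

Total shift: Δλ_total = 0.7716 + 3.1357 = 3.9073 pm

(Intermediate values are shown rounded; full precision is carried through to the final answer.)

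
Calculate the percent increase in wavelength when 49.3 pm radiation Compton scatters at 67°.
2.9985%

Calculate the Compton shift:
Δλ = λ_C(1 - cos(67°))
Δλ = 2.4263 × (1 - cos(67°))
Δλ = 2.4263 × 0.6093
Δλ = 1.4783 pm

Percentage change:
(Δλ/λ₀) × 100 = (1.4783/49.3) × 100
= 2.9985%

(Intermediate values are shown rounded; full precision is carried through to the final answer.)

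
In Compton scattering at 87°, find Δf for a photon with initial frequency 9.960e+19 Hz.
4.313e+19 Hz (decrease)

Convert frequency to wavelength (c = 299792458 m/s):
λ₀ = c/f₀ = 299792458/9.960e+19 = 3.0099644e-12 m = 3.0100 pm

Calculate Compton shift:
Δλ = λ_C(1 - cos(87°)) = 2.2993 pm

Final wavelength:
λ' = λ₀ + Δλ = 3.0100 + 2.2993 = 5.3093 pm

Final frequency:
f' = c/λ' = 299792458/5.3092914e-12 = 5.6465625e+19 Hz

Frequency shift (decrease):
Δf = f₀ - f' = 9.960e+19 - 5.6465625e+19 = 4.313e+19 Hz

(Intermediate values are shown rounded; full precision is carried through to the final answer.)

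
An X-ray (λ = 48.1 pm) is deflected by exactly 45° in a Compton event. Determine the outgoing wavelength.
48.8106 pm

Using the Compton formula: λ' = λ + λ_C(1 − cos θ)

For θ = 45°, cos θ = √2/2 (exact) ≈ 0.7071, so:
1 − cos 45° = 1 − (√2/2) ≈ 0.2929

Δλ = λ_C × 0.2929 = 2.4263 × 0.2929 = 0.7106 pm

λ' = 48.1 + 0.7106 = 48.8106 pm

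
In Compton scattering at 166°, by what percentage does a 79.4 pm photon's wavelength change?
6.0208%

Calculate the Compton shift:
Δλ = λ_C(1 - cos(166°))
Δλ = 2.4263 × (1 - cos(166°))
Δλ = 2.4263 × 1.9703
Δλ = 4.7805 pm

Percentage change:
(Δλ/λ₀) × 100 = (4.7805/79.4) × 100
= 6.0208%

(Intermediate values are shown rounded; full precision is carried through to the final answer.)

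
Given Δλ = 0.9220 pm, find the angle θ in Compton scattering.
51.68°

From the Compton formula Δλ = λ_C(1 - cos θ), we can solve for θ:

cos θ = 1 - Δλ/λ_C

Given:
- Δλ = 0.9220 pm
- λ_C = h/(m_e·c) ≈ 2.42631024 pm

cos θ = 1 - 0.9220/2.42631024
cos θ = 1 - 0.380001
cos θ = 0.619999

θ = arccos(0.619999)
θ = 51.68°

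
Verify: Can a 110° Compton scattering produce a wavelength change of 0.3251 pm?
No, inconsistent

Calculate the expected shift for θ = 110°:

Δλ_expected = λ_C(1 - cos(110°))
Δλ_expected = 2.4263 × (1 - cos(110°))
Δλ_expected = 2.4263 × 1.3420
Δλ_expected = 3.2562 pm

Given shift: 0.3251 pm
Expected shift: 3.2562 pm
Difference: 2.9311 pm

The values do not match. The given shift corresponds to θ ≈ 30.0°, not 110°.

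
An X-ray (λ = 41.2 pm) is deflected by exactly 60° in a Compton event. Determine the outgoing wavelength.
42.4132 pm

Using the Compton formula: λ' = λ + λ_C(1 − cos θ)

For θ = 60°, cos θ = 1/2 (exact) = 0.5000, so:
1 − cos 60° = 1 − (1/2) = 0.5000

Δλ = λ_C × 0.5000 = 2.4263 × 0.5000 = 1.2132 pm

λ' = 41.2 + 1.2132 = 42.4132 pm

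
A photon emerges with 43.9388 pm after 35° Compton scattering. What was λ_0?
43.5000 pm

From λ' = λ + Δλ, we have λ = λ' - Δλ

First calculate the Compton shift:
Δλ = λ_C(1 - cos θ)
Δλ = 2.4263 × (1 - cos(35°))
Δλ = 2.4263 × 0.1808
Δλ = 0.4388 pm

Initial wavelength:
λ = λ' - Δλ
λ = 43.9388 - 0.4388
λ = 43.5000 pm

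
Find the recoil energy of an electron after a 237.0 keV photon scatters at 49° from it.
32.6049 keV

By energy conservation: K_e = E_initial - E_final

First find the scattered photon energy:
Initial wavelength: λ = hc/E = 5.2314 pm
Compton shift: Δλ = λ_C(1 - cos(49°)) = 0.8345 pm
Final wavelength: λ' = 5.2314 + 0.8345 = 6.0659 pm
Final photon energy: E' = hc/λ' = 204.3951 keV

Electron kinetic energy:
K_e = E - E' = 237.0000 - 204.3951 = 32.6049 keV

(Intermediate values are shown rounded; full precision is carried through to the final answer.)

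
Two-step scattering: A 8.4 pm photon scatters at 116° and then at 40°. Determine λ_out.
12.4576 pm

Apply Compton shift twice:

First scattering at θ₁ = 116°:
Δλ₁ = λ_C(1 - cos(116°))
Δλ₁ = 2.4263 × 1.4384
Δλ₁ = 3.4899 pm

After first scattering:
λ₁ = 8.4 + 3.4899 = 11.8899 pm

Second scattering at θ₂ = 40°:
Δλ₂ = λ_C(1 - cos(40°))
Δλ₂ = 2.4263 × 0.2340
Δλ₂ = 0.5676 pm

Final wavelength:
λ₂ = 11.8899 + 0.5676 = 12.4576 pm

Total shift: Δλ_total = 3.4899 + 0.5676 = 4.0576 pm

(Intermediate values are shown rounded; full precision is carried through to the final answer.)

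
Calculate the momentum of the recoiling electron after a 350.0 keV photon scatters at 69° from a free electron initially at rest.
1.8561e-22 kg·m/s

The electron is initially at rest, so by conservation of momentum:
p⃗_e = p⃗₀ − p⃗'  (incident photon momentum minus scattered photon momentum)

Photon momentum magnitudes (p = h/λ = E/c):
λ₀ = hc/E₀ = 3.5424 pm → p₀ = h/λ₀ = 1.8705e-22 kg·m/s
Δλ = λ_C(1 − cos 69°) = 1.5568 pm
λ' = 5.0992 pm → p' = h/λ' = 1.2994e-22 kg·m/s

The scattered photon makes angle θ = 69° with the incident direction, so by the law of cosines:
|p⃗_e|² = p₀² + p'² − 2p₀p'cos θ
|p⃗_e|² = (1.8705e-22)² + (1.2994e-22)² − 2·1.8705e-22·1.2994e-22·cos(69°)
|p⃗_e| = 1.8561e-22 kg·m/s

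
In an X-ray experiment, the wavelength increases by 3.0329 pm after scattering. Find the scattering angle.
104.48°

From the Compton formula Δλ = λ_C(1 - cos θ), we can solve for θ:

cos θ = 1 - Δλ/λ_C

Given:
- Δλ = 3.0329 pm
- λ_C = h/(m_e·c) ≈ 2.42631024 pm

cos θ = 1 - 3.0329/2.42631024
cos θ = 1 - 1.250005
cos θ = -0.250005

θ = arccos(-0.250005)
θ = 104.48°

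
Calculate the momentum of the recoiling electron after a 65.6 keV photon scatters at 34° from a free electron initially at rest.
2.0293e-23 kg·m/s

The electron is initially at rest, so by conservation of momentum:
p⃗_e = p⃗₀ − p⃗'  (incident photon momentum minus scattered photon momentum)

Photon momentum magnitudes (p = h/λ = E/c):
λ₀ = hc/E₀ = 18.9000 pm → p₀ = h/λ₀ = 3.5059e-23 kg·m/s
Δλ = λ_C(1 − cos 34°) = 0.4148 pm
λ' = 19.3148 pm → p' = h/λ' = 3.4306e-23 kg·m/s

The scattered photon makes angle θ = 34° with the incident direction, so by the law of cosines:
|p⃗_e|² = p₀² + p'² − 2p₀p'cos θ
|p⃗_e|² = (3.5059e-23)² + (3.4306e-23)² − 2·3.5059e-23·3.4306e-23·cos(34°)
|p⃗_e| = 2.0293e-23 kg·m/s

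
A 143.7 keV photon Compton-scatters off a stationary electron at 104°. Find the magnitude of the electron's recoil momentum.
1.0608e-22 kg·m/s

The electron is initially at rest, so by conservation of momentum:
p⃗_e = p⃗₀ − p⃗'  (incident photon momentum minus scattered photon momentum)

Photon momentum magnitudes (p = h/λ = E/c):
λ₀ = hc/E₀ = 8.6280 pm → p₀ = h/λ₀ = 7.6797e-23 kg·m/s
Δλ = λ_C(1 − cos 104°) = 3.0133 pm
λ' = 11.6413 pm → p' = h/λ' = 5.6919e-23 kg·m/s

The scattered photon makes angle θ = 104° with the incident direction, so by the law of cosines:
|p⃗_e|² = p₀² + p'² − 2p₀p'cos θ
|p⃗_e|² = (7.6797e-23)² + (5.6919e-23)² − 2·7.6797e-23·5.6919e-23·cos(104°)
|p⃗_e| = 1.0608e-22 kg·m/s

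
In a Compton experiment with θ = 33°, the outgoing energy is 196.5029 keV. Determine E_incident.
209.5000 keV

Convert final energy to wavelength (hc ≈ 1239.842 keV·pm):
λ' = hc/E' = 1239.842 / 196.5029 = 6.3095 pm

Calculate the Compton shift:
Δλ = λ_C(1 - cos(33°))
Δλ = 2.4263 × (1 - cos(33°))
Δλ = 0.3914 pm

Initial wavelength:
λ = λ' - Δλ = 6.3095 - 0.3914 = 5.9181 pm

Initial energy:
E = hc/λ = 1239.842 / 5.9181 = 209.5000 keV

(Intermediate values are shown rounded; full precision is carried through to the final answer.)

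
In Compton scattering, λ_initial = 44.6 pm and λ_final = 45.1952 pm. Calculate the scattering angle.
41.00°

First find the wavelength shift:
Δλ = λ' - λ = 45.1952 - 44.6 = 0.5952 pm

Using Δλ = λ_C(1 - cos θ), with λ_C = h/(m_e·c) ≈ 2.42631024 pm:
cos θ = 1 - Δλ/λ_C
cos θ = 1 - 0.5952/2.42631024
cos θ = 0.754689

θ = arccos(0.754689)
θ = 41.00°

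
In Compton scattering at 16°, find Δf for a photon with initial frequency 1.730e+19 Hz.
9.333e+16 Hz (decrease)

Convert frequency to wavelength (c = 299792458 m/s):
λ₀ = c/f₀ = 299792458/1.730e+19 = 1.7329044e-11 m = 17.3290 pm

Calculate Compton shift:
Δλ = λ_C(1 - cos(16°)) = 0.0940 pm

Final wavelength:
λ' = λ₀ + Δλ = 17.3290 + 0.0940 = 17.4230 pm

Final frequency:
f' = c/λ' = 299792458/1.7423035e-11 = 1.7206673e+19 Hz

Frequency shift (decrease):
Δf = f₀ - f' = 1.730e+19 - 1.7206673e+19 = 9.333e+16 Hz

(Intermediate values are shown rounded; full precision is carried through to the final answer.)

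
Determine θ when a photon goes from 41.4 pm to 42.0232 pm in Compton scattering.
42.00°

First find the wavelength shift:
Δλ = λ' - λ = 42.0232 - 41.4 = 0.6232 pm

Using Δλ = λ_C(1 - cos θ), with λ_C = h/(m_e·c) ≈ 2.42631024 pm:
cos θ = 1 - Δλ/λ_C
cos θ = 1 - 0.6232/2.42631024
cos θ = 0.743149

θ = arccos(0.743149)
θ = 42.00°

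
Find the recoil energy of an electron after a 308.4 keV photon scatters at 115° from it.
142.4672 keV

By energy conservation: K_e = E_initial - E_final

First find the scattered photon energy:
Initial wavelength: λ = hc/E = 4.0202 pm
Compton shift: Δλ = λ_C(1 - cos(115°)) = 3.4517 pm
Final wavelength: λ' = 4.0202 + 3.4517 = 7.4720 pm
Final photon energy: E' = hc/λ' = 165.9328 keV

Electron kinetic energy:
K_e = E - E' = 308.4000 - 165.9328 = 142.4672 keV

(Intermediate values are shown rounded; full precision is carried through to the final answer.)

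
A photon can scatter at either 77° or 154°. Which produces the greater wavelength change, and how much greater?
154° produces the larger shift by a factor of 2.450

Calculate both shifts using Δλ = λ_C(1 - cos θ):

For θ₁ = 77°:
Δλ₁ = 2.4263 × (1 - cos(77°))
Δλ₁ = 2.4263 × 0.7750
Δλ₁ = 1.8805 pm

For θ₂ = 154°:
Δλ₂ = 2.4263 × (1 - cos(154°))
Δλ₂ = 2.4263 × 1.8988
Δλ₂ = 4.6071 pm

The 154° angle produces the larger shift.
Ratio: 4.6071/1.8805 = 2.450

(Intermediate values are shown rounded; full precision is carried through to the final answer.)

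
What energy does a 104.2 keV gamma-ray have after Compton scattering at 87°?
87.3251 keV

First convert energy to wavelength:
λ = hc/E, with hc ≈ 1239.842 keV·pm (i.e. 1239.842 eV·nm)

For E = 104.2 keV = 104200 eV:
λ = 1239.842 keV·pm / 104.2 keV
λ = 11.8987 pm

Calculate the Compton shift:
Δλ = λ_C(1 - cos(87°)) = 2.4263 × 0.9477
Δλ = 2.2993 pm

Final wavelength:
λ' = 11.8987 + 2.2993 = 14.1980 pm

Final energy:
E' = hc/λ' = 1239.842 / 14.1980 = 87.3251 keV

(Intermediate values are shown rounded; full precision is carried through to the final answer.)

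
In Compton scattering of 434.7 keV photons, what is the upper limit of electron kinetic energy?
273.7819 keV

Maximum energy transfer occurs at θ = 180° (backscattering).

Initial photon: E₀ = 434.7 keV → λ₀ = 2.8522 pm

Maximum Compton shift (at 180°):
Δλ_max = 2λ_C = 2 × 2.4263 = 4.8526 pm

Final wavelength:
λ' = 2.8522 + 4.8526 = 7.7048 pm

Minimum photon energy (maximum energy to electron):
E'_min = hc/λ' = 160.9181 keV

Maximum electron kinetic energy:
K_max = E₀ - E'_min = 434.7000 - 160.9181 = 273.7819 keV

(Intermediate values are shown rounded; full precision is carried through to the final answer.)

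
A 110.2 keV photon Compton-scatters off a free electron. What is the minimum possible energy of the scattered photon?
76.9923 keV (at θ = 180°)

The scattered photon has minimum energy when its wavelength is maximum, i.e., when the Compton shift Δλ = λ_C(1 − cos θ) is maximum. This occurs at θ = 180° (backscattering), giving Δλ_max = 2λ_C = 4.8526 pm.

Initial wavelength: λ₀ = hc/E₀ = 11.2508 pm
Maximum final wavelength: λ'_max = λ₀ + 2λ_C = 11.2508 + 4.8526 = 16.1035 pm
Minimum final energy: E'_min = hc/λ'_max = 76.9923 keV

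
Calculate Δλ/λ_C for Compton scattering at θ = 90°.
1.0000 λ_C

The Compton shift formula is:
Δλ = λ_C(1 - cos θ)

Dividing both sides by λ_C:
Δλ/λ_C = 1 - cos θ

For θ = 90°:
Δλ/λ_C = 1 - cos(90°)
Δλ/λ_C = 1 - 0.0000
Δλ/λ_C = 1.0000

This means the shift is 1.0000 × λ_C = 2.4263 pm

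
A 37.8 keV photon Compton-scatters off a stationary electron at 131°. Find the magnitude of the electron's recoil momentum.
3.4771e-23 kg·m/s

The electron is initially at rest, so by conservation of momentum:
p⃗_e = p⃗₀ − p⃗'  (incident photon momentum minus scattered photon momentum)

Photon momentum magnitudes (p = h/λ = E/c):
λ₀ = hc/E₀ = 32.8001 pm → p₀ = h/λ₀ = 2.0201e-23 kg·m/s
Δλ = λ_C(1 − cos 131°) = 4.0181 pm
λ' = 36.8182 pm → p' = h/λ' = 1.7997e-23 kg·m/s

The scattered photon makes angle θ = 131° with the incident direction, so by the law of cosines:
|p⃗_e|² = p₀² + p'² − 2p₀p'cos θ
|p⃗_e|² = (2.0201e-23)² + (1.7997e-23)² − 2·2.0201e-23·1.7997e-23·cos(131°)
|p⃗_e| = 3.4771e-23 kg·m/s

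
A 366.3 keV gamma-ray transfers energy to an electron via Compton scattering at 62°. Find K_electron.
100.9228 keV

By energy conservation: K_e = E_initial - E_final

First find the scattered photon energy:
Initial wavelength: λ = hc/E = 3.3848 pm
Compton shift: Δλ = λ_C(1 - cos(62°)) = 1.2872 pm
Final wavelength: λ' = 3.3848 + 1.2872 = 4.6720 pm
Final photon energy: E' = hc/λ' = 265.3772 keV

Electron kinetic energy:
K_e = E - E' = 366.3000 - 265.3772 = 100.9228 keV

(Intermediate values are shown rounded; full precision is carried through to the final answer.)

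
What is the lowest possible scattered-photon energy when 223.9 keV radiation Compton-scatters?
119.3292 keV (at θ = 180°)

The scattered photon has minimum energy when its wavelength is maximum, i.e., when the Compton shift Δλ = λ_C(1 − cos θ) is maximum. This occurs at θ = 180° (backscattering), giving Δλ_max = 2λ_C = 4.8526 pm.

Initial wavelength: λ₀ = hc/E₀ = 5.5375 pm
Maximum final wavelength: λ'_max = λ₀ + 2λ_C = 5.5375 + 4.8526 = 10.3901 pm
Minimum final energy: E'_min = hc/λ'_max = 119.3292 keV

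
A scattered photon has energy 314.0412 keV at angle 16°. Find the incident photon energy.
321.7000 keV

Convert final energy to wavelength (hc ≈ 1239.842 keV·pm):
λ' = hc/E' = 1239.842 / 314.0412 = 3.9480 pm

Calculate the Compton shift:
Δλ = λ_C(1 - cos(16°))
Δλ = 2.4263 × (1 - cos(16°))
Δλ = 0.0940 pm

Initial wavelength:
λ = λ' - Δλ = 3.9480 - 0.0940 = 3.8540 pm

Initial energy:
E = hc/λ = 1239.842 / 3.8540 = 321.7000 keV

(Intermediate values are shown rounded; full precision is carried through to the final answer.)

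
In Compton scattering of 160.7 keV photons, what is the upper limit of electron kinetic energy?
62.0483 keV

Maximum energy transfer occurs at θ = 180° (backscattering).

Initial photon: E₀ = 160.7 keV → λ₀ = 7.7153 pm

Maximum Compton shift (at 180°):
Δλ_max = 2λ_C = 2 × 2.4263 = 4.8526 pm

Final wavelength:
λ' = 7.7153 + 4.8526 = 12.5679 pm

Minimum photon energy (maximum energy to electron):
E'_min = hc/λ' = 98.6517 keV

Maximum electron kinetic energy:
K_max = E₀ - E'_min = 160.7000 - 98.6517 = 62.0483 keV

(Intermediate values are shown rounded; full precision is carried through to the final answer.)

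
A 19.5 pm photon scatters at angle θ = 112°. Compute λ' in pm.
22.8352 pm

Using the Compton scattering formula:
λ' = λ + Δλ = λ + λ_C(1 - cos θ)

Given:
- Initial wavelength λ = 19.5 pm
- Scattering angle θ = 112°
- Compton wavelength λ_C ≈ 2.4263 pm

Calculate the shift:
Δλ = 2.4263 × (1 - cos(112°))
Δλ = 2.4263 × 1.3746
Δλ = 3.3352 pm

Final wavelength:
λ' = 19.5 + 3.3352 = 22.8352 pm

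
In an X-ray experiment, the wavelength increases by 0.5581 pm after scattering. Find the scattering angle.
39.65°

From the Compton formula Δλ = λ_C(1 - cos θ), we can solve for θ:

cos θ = 1 - Δλ/λ_C

Given:
- Δλ = 0.5581 pm
- λ_C = h/(m_e·c) ≈ 2.42631024 pm

cos θ = 1 - 0.5581/2.42631024
cos θ = 1 - 0.230020
cos θ = 0.769980

θ = arccos(0.769980)
θ = 39.65°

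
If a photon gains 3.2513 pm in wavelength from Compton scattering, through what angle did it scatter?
109.88°

From the Compton formula Δλ = λ_C(1 - cos θ), we can solve for θ:

cos θ = 1 - Δλ/λ_C

Given:
- Δλ = 3.2513 pm
- λ_C = h/(m_e·c) ≈ 2.42631024 pm

cos θ = 1 - 3.2513/2.42631024
cos θ = 1 - 1.340018
cos θ = -0.340018

θ = arccos(-0.340018)
θ = 109.88°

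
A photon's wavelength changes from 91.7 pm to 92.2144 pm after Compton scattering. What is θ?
38.00°

First find the wavelength shift:
Δλ = λ' - λ = 92.2144 - 91.7 = 0.5144 pm

Using Δλ = λ_C(1 - cos θ), with λ_C = h/(m_e·c) ≈ 2.42631024 pm:
cos θ = 1 - Δλ/λ_C
cos θ = 1 - 0.5144/2.42631024
cos θ = 0.787991

θ = arccos(0.787991)
θ = 38.00°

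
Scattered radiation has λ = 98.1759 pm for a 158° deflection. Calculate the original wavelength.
93.5000 pm

From λ' = λ + Δλ, we have λ = λ' - Δλ

First calculate the Compton shift:
Δλ = λ_C(1 - cos θ)
Δλ = 2.4263 × (1 - cos(158°))
Δλ = 2.4263 × 1.9272
Δλ = 4.6759 pm

Initial wavelength:
λ = λ' - Δλ
λ = 98.1759 - 4.6759
λ = 93.5000 pm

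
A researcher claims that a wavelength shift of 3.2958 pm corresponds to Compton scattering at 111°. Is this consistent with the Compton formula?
Yes, consistent

Calculate the expected shift for θ = 111°:

Δλ_expected = λ_C(1 - cos(111°))
Δλ_expected = 2.4263 × (1 - cos(111°))
Δλ_expected = 2.4263 × 1.3584
Δλ_expected = 3.2958 pm

Given shift: 3.2958 pm
Expected shift: 3.2958 pm
Difference: 0.0000 pm

The values match. This is consistent with Compton scattering at the stated angle.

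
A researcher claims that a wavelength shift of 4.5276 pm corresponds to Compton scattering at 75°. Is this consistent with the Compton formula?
No, inconsistent

Calculate the expected shift for θ = 75°:

Δλ_expected = λ_C(1 - cos(75°))
Δλ_expected = 2.4263 × (1 - cos(75°))
Δλ_expected = 2.4263 × 0.7412
Δλ_expected = 1.7983 pm

Given shift: 4.5276 pm
Expected shift: 1.7983 pm
Difference: 2.7292 pm

The values do not match. The given shift corresponds to θ ≈ 150.0°, not 75°.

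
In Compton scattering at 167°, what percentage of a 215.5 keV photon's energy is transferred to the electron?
0.4543 (or 45.43%)

Calculate initial and final photon energies:

Initial: E₀ = 215.5 keV → λ₀ = 5.7533 pm
Compton shift: Δλ = 4.7904 pm
Final wavelength: λ' = 10.5438 pm
Final energy: E' = 117.5901 keV

Fractional energy loss:
(E₀ - E')/E₀ = (215.5000 - 117.5901)/215.5000
= 97.9099/215.5000
= 0.4543
= 45.43%

(Intermediate values are shown rounded; full precision is carried through to the final answer.)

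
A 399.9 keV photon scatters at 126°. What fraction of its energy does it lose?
0.5541 (or 55.41%)

Calculate initial and final photon energies:

Initial: E₀ = 399.9 keV → λ₀ = 3.1004 pm
Compton shift: Δλ = 3.8525 pm
Final wavelength: λ' = 6.9528 pm
Final energy: E' = 178.3217 keV

Fractional energy loss:
(E₀ - E')/E₀ = (399.9000 - 178.3217)/399.9000
= 221.5783/399.9000
= 0.5541
= 55.41%

(Intermediate values are shown rounded; full precision is carried through to the final answer.)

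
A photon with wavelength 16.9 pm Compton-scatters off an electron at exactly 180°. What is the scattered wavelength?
21.7526 pm

Using the Compton formula: λ' = λ + λ_C(1 − cos θ)

For θ = 180°, cos θ = -1 (exact) = -1.0000, so:
1 − cos 180° = 1 − (-1) = 2.0000

Δλ = λ_C × 2.0000 = 2.4263 × 2.0000 = 4.8526 pm

λ' = 16.9 + 4.8526 = 21.7526 pm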